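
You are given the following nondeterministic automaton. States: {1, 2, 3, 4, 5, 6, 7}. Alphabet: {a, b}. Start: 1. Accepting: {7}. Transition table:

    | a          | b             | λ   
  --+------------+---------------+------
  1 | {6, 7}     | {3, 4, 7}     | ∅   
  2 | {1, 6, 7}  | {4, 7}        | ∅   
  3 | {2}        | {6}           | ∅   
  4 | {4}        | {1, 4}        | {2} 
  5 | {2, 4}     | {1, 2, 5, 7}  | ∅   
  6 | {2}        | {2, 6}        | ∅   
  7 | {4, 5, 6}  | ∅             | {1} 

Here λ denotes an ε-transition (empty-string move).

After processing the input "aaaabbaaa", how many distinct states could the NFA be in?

Start in {1}.
Read 'a': {1} → {1, 6, 7}.
Read 'a': {1, 6, 7} → {1, 2, 4, 5, 6, 7}.
Read 'a': {1, 2, 4, 5, 6, 7} → {1, 2, 4, 5, 6, 7}.
Read 'a': {1, 2, 4, 5, 6, 7} → {1, 2, 4, 5, 6, 7}.
Read 'b': {1, 2, 4, 5, 6, 7} → {1, 2, 3, 4, 5, 6, 7}.
Read 'b': {1, 2, 3, 4, 5, 6, 7} → {1, 2, 3, 4, 5, 6, 7}.
Read 'a': {1, 2, 3, 4, 5, 6, 7} → {1, 2, 4, 5, 6, 7}.
Read 'a': {1, 2, 4, 5, 6, 7} → {1, 2, 4, 5, 6, 7}.
Read 'a': {1, 2, 4, 5, 6, 7} → {1, 2, 4, 5, 6, 7}.
That set has 6 states.

6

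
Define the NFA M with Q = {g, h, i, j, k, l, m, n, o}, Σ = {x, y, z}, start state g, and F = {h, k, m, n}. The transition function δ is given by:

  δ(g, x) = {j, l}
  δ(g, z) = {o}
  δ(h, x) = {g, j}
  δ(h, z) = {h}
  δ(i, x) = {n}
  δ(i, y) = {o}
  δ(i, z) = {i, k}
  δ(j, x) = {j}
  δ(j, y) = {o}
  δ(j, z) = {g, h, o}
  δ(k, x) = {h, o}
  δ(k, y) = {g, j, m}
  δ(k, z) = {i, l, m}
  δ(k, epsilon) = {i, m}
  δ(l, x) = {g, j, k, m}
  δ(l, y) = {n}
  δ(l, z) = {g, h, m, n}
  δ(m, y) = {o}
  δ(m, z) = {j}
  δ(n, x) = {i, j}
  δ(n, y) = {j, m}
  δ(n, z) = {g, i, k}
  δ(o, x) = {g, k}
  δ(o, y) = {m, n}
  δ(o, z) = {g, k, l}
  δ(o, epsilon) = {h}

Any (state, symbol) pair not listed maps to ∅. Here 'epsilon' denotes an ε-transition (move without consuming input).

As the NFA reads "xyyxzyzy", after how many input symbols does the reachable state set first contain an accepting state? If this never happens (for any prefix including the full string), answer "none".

2

Start in {g}.
Read 'x': {g} → {j, l}.
Read 'y': {j, l} → {h, n, o}.
None of the earlier sets intersect F, but {h, n, o} does.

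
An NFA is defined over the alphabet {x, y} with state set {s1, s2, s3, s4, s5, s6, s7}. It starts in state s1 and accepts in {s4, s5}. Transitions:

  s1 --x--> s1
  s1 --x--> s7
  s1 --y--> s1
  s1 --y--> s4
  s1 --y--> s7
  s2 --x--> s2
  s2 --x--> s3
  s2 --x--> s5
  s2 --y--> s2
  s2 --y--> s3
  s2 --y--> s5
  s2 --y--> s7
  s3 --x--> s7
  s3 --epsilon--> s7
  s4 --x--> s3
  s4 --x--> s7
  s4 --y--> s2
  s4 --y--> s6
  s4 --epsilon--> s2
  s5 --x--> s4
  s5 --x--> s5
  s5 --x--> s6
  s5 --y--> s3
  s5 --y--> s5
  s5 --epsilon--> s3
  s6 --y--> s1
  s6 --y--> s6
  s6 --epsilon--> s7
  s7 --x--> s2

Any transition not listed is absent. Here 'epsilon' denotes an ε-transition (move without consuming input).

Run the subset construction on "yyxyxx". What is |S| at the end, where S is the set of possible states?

7

Start in {s1}.
Read 'y': s1→{s1, s4, s7}; union {s1, s4, s7}; ε-closure = {s1, s2, s4, s7}.
Read 'y': s1→{s1, s4, s7}, s2→{s2, s3, s5, s7}, s4→{s2, s6}, s7→∅; now {s1, s2, s3, s4, s5, s6, s7}.
Read 'x': s1→{s1, s7}, s2→{s2, s3, s5}, s3→{s7}, s4→{s3, s7}, s5→{s4, s5, s6}, s6→∅, s7→{s2}; now {s1, s2, s3, s4, s5, s6, s7}.
Read 'y': s1→{s1, s4, s7}, s2→{s2, s3, s5, s7}, s3→∅, s4→{s2, s6}, s5→{s3, s5}, s6→{s1, s6}, s7→∅; now {s1, s2, s3, s4, s5, s6, s7}.
Read 'x': s1→{s1, s7}, s2→{s2, s3, s5}, s3→{s7}, s4→{s3, s7}, s5→{s4, s5, s6}, s6→∅, s7→{s2}; now {s1, s2, s3, s4, s5, s6, s7}.
Read 'x': s1→{s1, s7}, s2→{s2, s3, s5}, s3→{s7}, s4→{s3, s7}, s5→{s4, s5, s6}, s6→∅, s7→{s2}; now {s1, s2, s3, s4, s5, s6, s7}.
That set has 7 states.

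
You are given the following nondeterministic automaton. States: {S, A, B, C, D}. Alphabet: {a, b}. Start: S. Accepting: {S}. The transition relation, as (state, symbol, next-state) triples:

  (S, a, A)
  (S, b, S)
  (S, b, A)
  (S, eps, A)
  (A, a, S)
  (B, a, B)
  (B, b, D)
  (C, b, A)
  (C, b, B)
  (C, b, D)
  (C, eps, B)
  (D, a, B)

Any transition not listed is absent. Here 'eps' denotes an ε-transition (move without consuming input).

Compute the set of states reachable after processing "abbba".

Start: ε-closure({S}) = {S, A}.
Read 'a': S→{A}, A→{S}; now {S, A}.
Read 'b': S→{S, A}, A→∅; now {S, A}.
Read 'b': S→{S, A}, A→∅; now {S, A}.
Read 'b': S→{S, A}, A→∅; now {S, A}.
Read 'a': S→{A}, A→{S}; now {S, A}.

{S, A}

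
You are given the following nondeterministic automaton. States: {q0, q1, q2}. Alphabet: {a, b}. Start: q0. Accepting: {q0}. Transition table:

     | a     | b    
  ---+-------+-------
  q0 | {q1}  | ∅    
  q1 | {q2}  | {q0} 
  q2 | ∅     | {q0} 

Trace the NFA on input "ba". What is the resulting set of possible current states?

Start in {q0}.
Read 'b': q0→∅; now ∅.
The set is empty and remains empty for the remaining 1 symbol.

∅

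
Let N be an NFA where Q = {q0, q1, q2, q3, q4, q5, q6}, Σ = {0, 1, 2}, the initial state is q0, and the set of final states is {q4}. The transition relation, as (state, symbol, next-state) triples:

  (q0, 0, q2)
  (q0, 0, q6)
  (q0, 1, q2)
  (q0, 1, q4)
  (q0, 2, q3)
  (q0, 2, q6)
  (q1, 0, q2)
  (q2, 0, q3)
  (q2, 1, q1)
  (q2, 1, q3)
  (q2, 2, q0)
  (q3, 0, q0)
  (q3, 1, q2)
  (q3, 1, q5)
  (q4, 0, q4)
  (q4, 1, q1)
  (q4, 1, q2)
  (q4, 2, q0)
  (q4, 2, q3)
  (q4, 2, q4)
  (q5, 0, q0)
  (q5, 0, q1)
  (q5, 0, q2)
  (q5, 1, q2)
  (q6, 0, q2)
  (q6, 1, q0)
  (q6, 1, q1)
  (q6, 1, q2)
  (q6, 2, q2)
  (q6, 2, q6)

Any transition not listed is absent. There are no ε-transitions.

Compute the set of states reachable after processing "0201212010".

{q0, q2, q3, q4, q6}

Start in {q0}.
Read '0': {q0} → {q2, q6}.
Read '2': {q2, q6} → {q0, q2, q6}.
Read '0': {q0, q2, q6} → {q2, q3, q6}.
Read '1': {q2, q3, q6} → {q0, q1, q2, q3, q5}.
Read '2': {q0, q1, q2, q3, q5} → {q0, q3, q6}.
Read '1': {q0, q3, q6} → {q0, q1, q2, q4, q5}.
Read '2': {q0, q1, q2, q4, q5} → {q0, q3, q4, q6}.
Read '0': {q0, q3, q4, q6} → {q0, q2, q4, q6}.
Read '1': {q0, q2, q4, q6} → {q0, q1, q2, q3, q4}.
Read '0': {q0, q1, q2, q3, q4} → {q0, q2, q3, q4, q6}.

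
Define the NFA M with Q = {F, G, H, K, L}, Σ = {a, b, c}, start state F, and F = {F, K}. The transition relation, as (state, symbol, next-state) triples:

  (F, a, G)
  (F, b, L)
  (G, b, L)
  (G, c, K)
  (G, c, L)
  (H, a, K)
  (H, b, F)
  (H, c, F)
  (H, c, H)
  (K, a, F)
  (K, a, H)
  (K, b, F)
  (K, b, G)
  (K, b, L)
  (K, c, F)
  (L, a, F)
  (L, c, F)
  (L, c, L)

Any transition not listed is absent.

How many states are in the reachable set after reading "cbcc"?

0

Start in {F}.
Read 'c': {F} → ∅.
The set is empty and remains empty for the remaining 3 symbols.
That set has 0 states.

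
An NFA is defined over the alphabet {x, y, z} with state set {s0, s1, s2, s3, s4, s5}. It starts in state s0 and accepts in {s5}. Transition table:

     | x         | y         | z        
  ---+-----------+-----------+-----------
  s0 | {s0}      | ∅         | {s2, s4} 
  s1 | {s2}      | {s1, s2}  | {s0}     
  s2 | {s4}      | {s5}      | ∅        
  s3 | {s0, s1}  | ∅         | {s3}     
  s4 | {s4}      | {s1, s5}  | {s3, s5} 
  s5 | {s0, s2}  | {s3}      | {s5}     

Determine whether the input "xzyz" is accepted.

Yes

Start in {s0}.
Read 'x': s0→{s0}; now {s0}.
Read 'z': s0→{s2, s4}; now {s2, s4}.
Read 'y': s2→{s5}, s4→{s1, s5}; now {s1, s5}.
Read 'z': s1→{s0}, s5→{s5}; now {s0, s5}.
The final set {s0, s5} contains the accepting state s5.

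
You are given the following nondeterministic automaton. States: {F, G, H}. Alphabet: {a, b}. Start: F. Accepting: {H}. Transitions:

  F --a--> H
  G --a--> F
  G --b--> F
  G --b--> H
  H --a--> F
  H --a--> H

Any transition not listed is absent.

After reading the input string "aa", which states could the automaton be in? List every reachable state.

{F, H}

Start in {F}.
Read 'a': {F} → {H}.
Read 'a': {H} → {F, H}.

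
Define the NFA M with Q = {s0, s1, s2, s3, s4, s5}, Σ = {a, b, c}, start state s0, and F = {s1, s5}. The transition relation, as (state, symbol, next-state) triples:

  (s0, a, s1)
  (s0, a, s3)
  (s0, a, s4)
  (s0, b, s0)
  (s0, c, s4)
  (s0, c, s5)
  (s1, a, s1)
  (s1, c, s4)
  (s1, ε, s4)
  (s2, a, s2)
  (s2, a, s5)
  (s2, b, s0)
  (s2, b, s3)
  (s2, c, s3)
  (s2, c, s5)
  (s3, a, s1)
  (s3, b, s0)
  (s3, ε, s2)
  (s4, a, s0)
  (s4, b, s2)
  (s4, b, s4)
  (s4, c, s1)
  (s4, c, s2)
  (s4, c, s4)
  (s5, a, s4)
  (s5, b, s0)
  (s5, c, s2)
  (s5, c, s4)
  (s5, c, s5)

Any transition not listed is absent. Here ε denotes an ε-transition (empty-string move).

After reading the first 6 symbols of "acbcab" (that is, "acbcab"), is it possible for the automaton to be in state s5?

Start in {s0}.
Read 'a': s0→{s1, s3, s4}; union {s1, s3, s4}; ε-closure = {s1, s2, s3, s4}.
Read 'c': s1→{s4}, s2→{s3, s5}, s3→∅, s4→{s1, s2, s4}; now {s1, s2, s3, s4, s5}.
Read 'b': s1→∅, s2→{s0, s3}, s3→{s0}, s4→{s2, s4}, s5→{s0}; now {s0, s2, s3, s4}.
Read 'c': s0→{s4, s5}, s2→{s3, s5}, s3→∅, s4→{s1, s2, s4}; now {s1, s2, s3, s4, s5}.
Read 'a': s1→{s1}, s2→{s2, s5}, s3→{s1}, s4→{s0}, s5→{s4}; now {s0, s1, s2, s4, s5}.
Read 'b': s0→{s0}, s1→∅, s2→{s0, s3}, s4→{s2, s4}, s5→{s0}; now {s0, s2, s3, s4}.
State s5 is not in {s0, s2, s3, s4}.

No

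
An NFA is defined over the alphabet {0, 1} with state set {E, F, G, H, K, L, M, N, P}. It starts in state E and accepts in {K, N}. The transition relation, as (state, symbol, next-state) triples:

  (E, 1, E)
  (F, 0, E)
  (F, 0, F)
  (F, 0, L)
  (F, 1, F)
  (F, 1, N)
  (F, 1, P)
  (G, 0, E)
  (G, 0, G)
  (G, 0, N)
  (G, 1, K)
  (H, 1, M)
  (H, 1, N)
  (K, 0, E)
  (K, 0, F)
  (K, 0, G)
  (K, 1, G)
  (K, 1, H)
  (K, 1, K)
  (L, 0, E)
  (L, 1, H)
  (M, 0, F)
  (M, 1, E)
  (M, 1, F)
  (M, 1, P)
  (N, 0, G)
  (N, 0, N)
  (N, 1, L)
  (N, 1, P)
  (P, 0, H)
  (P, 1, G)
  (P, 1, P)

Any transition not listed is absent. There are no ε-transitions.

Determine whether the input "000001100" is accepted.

No

Start in {E}.
Read '0': {E} → ∅.
The set is empty and remains empty for the remaining 8 symbols.
The final set ∅ contains no accepting state.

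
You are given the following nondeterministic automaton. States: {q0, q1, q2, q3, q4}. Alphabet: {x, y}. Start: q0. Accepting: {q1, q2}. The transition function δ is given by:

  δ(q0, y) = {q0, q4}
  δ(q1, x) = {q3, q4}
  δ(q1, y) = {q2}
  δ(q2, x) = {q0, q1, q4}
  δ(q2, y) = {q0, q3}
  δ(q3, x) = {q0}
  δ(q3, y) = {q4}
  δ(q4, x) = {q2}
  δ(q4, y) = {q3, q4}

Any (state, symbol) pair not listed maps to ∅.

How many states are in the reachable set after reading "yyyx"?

2

Start in {q0}.
Read 'y': {q0} → {q0, q4}.
Read 'y': {q0, q4} → {q0, q3, q4}.
Read 'y': {q0, q3, q4} → {q0, q3, q4}.
Read 'x': {q0, q3, q4} → {q0, q2}.
That set has 2 states.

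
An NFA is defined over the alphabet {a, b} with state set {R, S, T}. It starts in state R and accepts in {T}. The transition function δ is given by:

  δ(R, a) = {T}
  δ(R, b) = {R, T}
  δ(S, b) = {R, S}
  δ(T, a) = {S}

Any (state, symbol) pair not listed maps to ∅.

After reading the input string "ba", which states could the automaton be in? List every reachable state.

{S, T}

Start in {R}.
Read 'b': R→{R, T}; now {R, T}.
Read 'a': R→{T}, T→{S}; now {S, T}.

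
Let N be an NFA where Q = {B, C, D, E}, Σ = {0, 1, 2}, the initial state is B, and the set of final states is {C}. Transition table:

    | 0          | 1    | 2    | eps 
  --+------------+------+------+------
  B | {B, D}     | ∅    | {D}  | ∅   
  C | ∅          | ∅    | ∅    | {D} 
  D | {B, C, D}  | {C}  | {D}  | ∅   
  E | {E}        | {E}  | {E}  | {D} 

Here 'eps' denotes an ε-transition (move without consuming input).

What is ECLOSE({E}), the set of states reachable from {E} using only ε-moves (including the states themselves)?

Begin with {E}.
ε-move E → D; add D.

{D, E}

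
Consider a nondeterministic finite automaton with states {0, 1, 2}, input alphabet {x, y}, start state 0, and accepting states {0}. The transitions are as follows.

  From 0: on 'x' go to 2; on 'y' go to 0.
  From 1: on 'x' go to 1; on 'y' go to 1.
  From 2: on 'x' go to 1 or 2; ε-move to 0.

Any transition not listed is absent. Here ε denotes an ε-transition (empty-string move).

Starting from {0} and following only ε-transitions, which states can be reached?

Begin with {0}.
No ε-moves leave this set, so the closure equals the set itself.

{0}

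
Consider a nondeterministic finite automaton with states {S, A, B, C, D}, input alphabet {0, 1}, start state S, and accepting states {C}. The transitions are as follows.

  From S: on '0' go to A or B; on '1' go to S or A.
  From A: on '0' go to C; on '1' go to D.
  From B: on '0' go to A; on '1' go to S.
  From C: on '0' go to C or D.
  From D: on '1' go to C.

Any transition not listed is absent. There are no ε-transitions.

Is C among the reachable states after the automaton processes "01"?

Start in {S}.
Read '0': {S} → {A, B}.
Read '1': {A, B} → {S, D}.
State C is not in {S, D}.

No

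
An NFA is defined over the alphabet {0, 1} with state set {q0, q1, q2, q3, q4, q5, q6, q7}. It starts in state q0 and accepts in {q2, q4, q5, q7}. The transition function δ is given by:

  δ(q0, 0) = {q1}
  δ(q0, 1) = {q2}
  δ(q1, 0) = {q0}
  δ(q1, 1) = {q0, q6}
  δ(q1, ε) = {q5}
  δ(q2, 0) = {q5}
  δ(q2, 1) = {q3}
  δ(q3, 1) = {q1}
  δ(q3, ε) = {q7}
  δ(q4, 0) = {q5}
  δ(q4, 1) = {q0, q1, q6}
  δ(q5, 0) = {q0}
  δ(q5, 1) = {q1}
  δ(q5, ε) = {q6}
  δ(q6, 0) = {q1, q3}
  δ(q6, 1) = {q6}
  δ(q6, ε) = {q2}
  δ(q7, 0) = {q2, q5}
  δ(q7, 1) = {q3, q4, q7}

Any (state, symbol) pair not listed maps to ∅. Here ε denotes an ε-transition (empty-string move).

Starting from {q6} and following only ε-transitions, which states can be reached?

Begin with {q6}.
ε-move q6 → q2; add q2.

{q2, q6}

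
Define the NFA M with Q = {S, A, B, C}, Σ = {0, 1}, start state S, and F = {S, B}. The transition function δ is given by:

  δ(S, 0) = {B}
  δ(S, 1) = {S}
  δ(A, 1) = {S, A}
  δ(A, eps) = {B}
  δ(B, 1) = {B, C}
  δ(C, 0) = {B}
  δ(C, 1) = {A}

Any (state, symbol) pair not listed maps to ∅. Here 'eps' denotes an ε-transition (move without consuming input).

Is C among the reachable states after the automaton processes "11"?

No

Start in {S}.
Read '1': S→{S}; now {S}.
Read '1': S→{S}; now {S}.
State C is not in {S}.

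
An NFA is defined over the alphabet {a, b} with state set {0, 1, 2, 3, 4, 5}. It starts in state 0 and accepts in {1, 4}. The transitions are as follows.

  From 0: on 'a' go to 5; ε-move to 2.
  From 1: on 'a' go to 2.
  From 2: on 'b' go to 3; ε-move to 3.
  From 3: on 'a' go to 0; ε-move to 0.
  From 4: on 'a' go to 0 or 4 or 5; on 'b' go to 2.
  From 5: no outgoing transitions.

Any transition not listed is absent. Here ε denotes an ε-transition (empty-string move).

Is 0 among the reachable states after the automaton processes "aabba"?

Yes

Start: ε-closure({0}) = {0, 2, 3}.
Read 'a': 0→{5}, 2→∅, 3→{0}; union {0, 5}; ε-closure = {0, 2, 3, 5}.
Read 'a': 0→{5}, 2→∅, 3→{0}, 5→∅; union {0, 5}; ε-closure = {0, 2, 3, 5}.
Read 'b': 0→∅, 2→{3}, 3→∅, 5→∅; union {3}; ε-closure = {0, 2, 3}.
Read 'b': 0→∅, 2→{3}, 3→∅; union {3}; ε-closure = {0, 2, 3}.
Read 'a': 0→{5}, 2→∅, 3→{0}; union {0, 5}; ε-closure = {0, 2, 3, 5}.
State 0 is in {0, 2, 3, 5}.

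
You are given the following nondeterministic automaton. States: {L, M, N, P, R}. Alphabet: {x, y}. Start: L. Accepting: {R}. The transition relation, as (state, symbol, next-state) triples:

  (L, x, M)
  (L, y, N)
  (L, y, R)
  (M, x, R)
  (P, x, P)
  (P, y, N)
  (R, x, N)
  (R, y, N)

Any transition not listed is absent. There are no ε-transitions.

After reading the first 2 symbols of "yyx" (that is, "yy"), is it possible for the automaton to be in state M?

Start in {L}.
Read 'y': L→{N, R}; now {N, R}.
Read 'y': N→∅, R→{N}; now {N}.
State M is not in {N}.

No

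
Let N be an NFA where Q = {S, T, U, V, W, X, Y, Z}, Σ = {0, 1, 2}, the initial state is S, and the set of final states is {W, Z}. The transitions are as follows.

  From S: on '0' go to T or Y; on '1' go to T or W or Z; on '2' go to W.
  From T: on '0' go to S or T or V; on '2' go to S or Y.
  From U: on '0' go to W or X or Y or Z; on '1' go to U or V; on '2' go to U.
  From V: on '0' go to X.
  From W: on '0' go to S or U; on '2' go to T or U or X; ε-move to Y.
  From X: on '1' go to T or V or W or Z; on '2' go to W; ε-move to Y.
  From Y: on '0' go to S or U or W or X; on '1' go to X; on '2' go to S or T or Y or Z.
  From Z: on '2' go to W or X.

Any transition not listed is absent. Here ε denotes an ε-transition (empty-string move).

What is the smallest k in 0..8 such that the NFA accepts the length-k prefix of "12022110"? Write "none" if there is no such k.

Start in {S}.
Read '1': S→{T, W, Z}; union {T, W, Z}; ε-closure = {T, W, Y, Z}.
None of the earlier sets intersect F, but {T, W, Y, Z} does.

1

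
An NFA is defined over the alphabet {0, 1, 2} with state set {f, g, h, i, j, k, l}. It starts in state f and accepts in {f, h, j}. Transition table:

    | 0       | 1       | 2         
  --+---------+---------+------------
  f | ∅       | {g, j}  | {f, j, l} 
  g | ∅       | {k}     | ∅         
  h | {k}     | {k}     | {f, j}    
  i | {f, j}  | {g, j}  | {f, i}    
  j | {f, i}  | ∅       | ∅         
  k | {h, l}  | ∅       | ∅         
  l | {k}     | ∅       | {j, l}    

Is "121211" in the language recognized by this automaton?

Start in {f}.
Read '1': f→{g, j}; now {g, j}.
Read '2': g→∅, j→∅; now ∅.
The set is empty and remains empty for the remaining 4 symbols.
The final set ∅ contains no accepting state.

No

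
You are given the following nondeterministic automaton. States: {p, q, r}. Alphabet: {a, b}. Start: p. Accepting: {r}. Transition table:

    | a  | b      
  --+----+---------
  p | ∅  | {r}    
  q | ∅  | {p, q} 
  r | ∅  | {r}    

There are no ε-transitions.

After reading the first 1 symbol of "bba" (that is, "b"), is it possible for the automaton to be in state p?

Start in {p}.
Read 'b': p→{r}; now {r}.
State p is not in {r}.

No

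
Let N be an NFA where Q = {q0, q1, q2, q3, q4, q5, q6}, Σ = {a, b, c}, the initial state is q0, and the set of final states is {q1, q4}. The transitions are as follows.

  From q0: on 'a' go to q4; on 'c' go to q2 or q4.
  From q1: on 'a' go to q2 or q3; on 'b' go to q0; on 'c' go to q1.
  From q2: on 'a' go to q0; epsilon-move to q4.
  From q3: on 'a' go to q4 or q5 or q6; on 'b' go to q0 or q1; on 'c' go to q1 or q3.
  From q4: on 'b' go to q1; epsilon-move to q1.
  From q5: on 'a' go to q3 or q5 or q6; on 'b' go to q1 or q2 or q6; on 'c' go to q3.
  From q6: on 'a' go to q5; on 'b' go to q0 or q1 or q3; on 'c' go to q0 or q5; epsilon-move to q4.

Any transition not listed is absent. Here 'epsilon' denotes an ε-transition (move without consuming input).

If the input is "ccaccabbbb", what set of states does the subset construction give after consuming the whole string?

Start in {q0}.
Read 'c': {q0} → {q1, q2, q4}.
Read 'c': {q1, q2, q4} → {q1}.
Read 'a': {q1} → {q1, q2, q3, q4}.
Read 'c': {q1, q2, q3, q4} → {q1, q3}.
Read 'c': {q1, q3} → {q1, q3}.
Read 'a': {q1, q3} → {q1, q2, q3, q4, q5, q6}.
Read 'b': {q1, q2, q3, q4, q5, q6} → {q0, q1, q2, q3, q4, q6}.
Read 'b': {q0, q1, q2, q3, q4, q6} → {q0, q1, q3}.
Read 'b': {q0, q1, q3} → {q0, q1}.
Read 'b': {q0, q1} → {q0}.

{q0}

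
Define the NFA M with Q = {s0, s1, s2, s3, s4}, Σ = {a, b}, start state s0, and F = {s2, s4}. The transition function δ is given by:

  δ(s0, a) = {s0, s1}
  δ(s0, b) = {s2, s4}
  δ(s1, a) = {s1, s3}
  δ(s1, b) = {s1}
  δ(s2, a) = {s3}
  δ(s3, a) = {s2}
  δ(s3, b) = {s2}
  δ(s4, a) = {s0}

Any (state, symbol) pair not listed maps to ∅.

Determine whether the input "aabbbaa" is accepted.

Yes

Start in {s0}.
Read 'a': {s0} → {s0, s1}.
Read 'a': {s0, s1} → {s0, s1, s3}.
Read 'b': {s0, s1, s3} → {s1, s2, s4}.
Read 'b': {s1, s2, s4} → {s1}.
Read 'b': {s1} → {s1}.
Read 'a': {s1} → {s1, s3}.
Read 'a': {s1, s3} → {s1, s2, s3}.
The final set {s1, s2, s3} contains the accepting state s2.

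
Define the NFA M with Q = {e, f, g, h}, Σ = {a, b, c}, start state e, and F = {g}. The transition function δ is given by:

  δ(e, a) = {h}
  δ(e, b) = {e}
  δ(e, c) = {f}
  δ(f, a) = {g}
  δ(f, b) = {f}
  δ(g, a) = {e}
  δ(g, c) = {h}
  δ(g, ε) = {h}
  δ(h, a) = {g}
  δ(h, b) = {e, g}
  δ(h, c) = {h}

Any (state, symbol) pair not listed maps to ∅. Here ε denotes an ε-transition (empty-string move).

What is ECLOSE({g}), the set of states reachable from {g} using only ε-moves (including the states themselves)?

Begin with {g}.
ε-move g → h; add h.

{g, h}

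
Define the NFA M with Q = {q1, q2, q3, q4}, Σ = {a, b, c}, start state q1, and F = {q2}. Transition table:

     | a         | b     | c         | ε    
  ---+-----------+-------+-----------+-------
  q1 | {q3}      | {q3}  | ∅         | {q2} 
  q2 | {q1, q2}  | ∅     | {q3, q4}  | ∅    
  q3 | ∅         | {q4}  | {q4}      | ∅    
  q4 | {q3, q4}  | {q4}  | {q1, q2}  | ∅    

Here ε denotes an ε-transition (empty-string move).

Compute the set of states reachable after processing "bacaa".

Start: ε-closure({q1}) = {q1, q2}.
Read 'b': {q1, q2} → {q3}.
Read 'a': {q3} → ∅.
The set is empty and remains empty for the remaining 3 symbols.

∅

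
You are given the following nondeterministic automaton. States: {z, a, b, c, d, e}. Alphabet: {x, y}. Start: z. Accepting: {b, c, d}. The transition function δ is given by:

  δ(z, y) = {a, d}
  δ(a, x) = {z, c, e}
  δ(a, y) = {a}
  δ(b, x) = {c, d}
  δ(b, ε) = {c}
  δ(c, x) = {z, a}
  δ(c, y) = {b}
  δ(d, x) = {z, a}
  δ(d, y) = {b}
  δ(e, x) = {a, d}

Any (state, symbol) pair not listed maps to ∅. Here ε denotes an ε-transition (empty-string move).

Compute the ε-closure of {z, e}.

{z, e}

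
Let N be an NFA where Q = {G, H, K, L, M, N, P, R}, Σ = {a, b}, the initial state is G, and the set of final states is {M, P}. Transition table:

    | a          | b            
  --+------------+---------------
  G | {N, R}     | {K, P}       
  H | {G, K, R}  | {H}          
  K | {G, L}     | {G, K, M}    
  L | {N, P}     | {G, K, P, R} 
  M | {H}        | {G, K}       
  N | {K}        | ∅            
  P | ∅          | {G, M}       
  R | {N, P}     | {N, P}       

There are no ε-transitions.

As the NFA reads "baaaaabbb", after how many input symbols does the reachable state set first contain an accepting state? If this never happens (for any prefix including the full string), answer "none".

1

Start in {G}.
Read 'b': G→{K, P}; now {K, P}.
None of the earlier sets intersect F, but {K, P} does.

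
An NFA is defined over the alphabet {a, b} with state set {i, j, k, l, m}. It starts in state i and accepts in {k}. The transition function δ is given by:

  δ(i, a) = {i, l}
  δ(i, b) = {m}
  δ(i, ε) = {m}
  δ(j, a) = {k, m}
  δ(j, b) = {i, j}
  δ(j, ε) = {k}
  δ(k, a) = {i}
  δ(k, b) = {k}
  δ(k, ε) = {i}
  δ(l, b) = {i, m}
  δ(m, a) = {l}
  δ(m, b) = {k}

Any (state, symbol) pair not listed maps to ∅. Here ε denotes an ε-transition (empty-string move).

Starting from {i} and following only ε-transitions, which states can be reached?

Begin with {i}.
ε-move i → m; add m.

{i, m}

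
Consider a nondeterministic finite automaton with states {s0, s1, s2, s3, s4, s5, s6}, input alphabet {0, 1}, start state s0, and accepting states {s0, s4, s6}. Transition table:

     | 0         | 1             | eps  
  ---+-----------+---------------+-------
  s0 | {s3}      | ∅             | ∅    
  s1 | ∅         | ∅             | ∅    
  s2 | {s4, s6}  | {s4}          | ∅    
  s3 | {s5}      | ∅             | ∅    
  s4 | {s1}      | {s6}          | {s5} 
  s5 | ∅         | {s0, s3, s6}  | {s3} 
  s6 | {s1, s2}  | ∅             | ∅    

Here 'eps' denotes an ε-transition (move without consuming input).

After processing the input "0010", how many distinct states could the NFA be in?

Start in {s0}.
Read '0': {s0} → {s3}.
Read '0': {s3} → {s3, s5}.
Read '1': {s3, s5} → {s0, s3, s6}.
Read '0': {s0, s3, s6} → {s1, s2, s3, s5}.
That set has 4 states.

4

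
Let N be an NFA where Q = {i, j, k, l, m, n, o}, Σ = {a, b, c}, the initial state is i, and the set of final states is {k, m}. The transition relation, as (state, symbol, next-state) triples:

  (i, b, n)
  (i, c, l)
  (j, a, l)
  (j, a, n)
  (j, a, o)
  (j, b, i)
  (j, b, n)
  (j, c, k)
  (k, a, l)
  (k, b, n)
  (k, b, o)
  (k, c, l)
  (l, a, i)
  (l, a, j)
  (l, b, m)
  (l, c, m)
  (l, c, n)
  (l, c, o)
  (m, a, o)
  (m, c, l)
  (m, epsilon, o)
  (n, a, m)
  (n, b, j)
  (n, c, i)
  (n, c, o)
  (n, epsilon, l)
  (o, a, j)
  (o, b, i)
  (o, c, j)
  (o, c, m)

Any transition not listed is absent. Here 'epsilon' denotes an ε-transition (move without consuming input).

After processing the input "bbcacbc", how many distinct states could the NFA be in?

Start in {i}.
Read 'b': i→{n}; union {n}; ε-closure = {l, n}.
Read 'b': l→{m}, n→{j}; union {j, m}; ε-closure = {j, m, o}.
Read 'c': j→{k}, m→{l}, o→{j, m}; union {j, k, l, m}; ε-closure = {j, k, l, m, o}.
Read 'a': j→{l, n, o}, k→{l}, l→{i, j}, m→{o}, o→{j}; now {i, j, l, n, o}.
Read 'c': i→{l}, j→{k}, l→{m, n, o}, n→{i, o}, o→{j, m}; now {i, j, k, l, m, n, o}.
Read 'b': i→{n}, j→{i, n}, k→{n, o}, l→{m}, m→∅, n→{j}, o→{i}; union {i, j, m, n, o}; ε-closure = {i, j, l, m, n, o}.
Read 'c': i→{l}, j→{k}, l→{m, n, o}, m→{l}, n→{i, o}, o→{j, m}; now {i, j, k, l, m, n, o}.
That set has 7 states.

7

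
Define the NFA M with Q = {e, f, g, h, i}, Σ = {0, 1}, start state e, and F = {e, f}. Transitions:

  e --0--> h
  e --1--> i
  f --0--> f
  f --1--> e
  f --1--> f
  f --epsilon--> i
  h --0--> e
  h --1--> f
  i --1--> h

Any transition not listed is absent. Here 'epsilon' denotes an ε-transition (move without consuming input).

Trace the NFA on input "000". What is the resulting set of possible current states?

Start in {e}.
Read '0': e→{h}; now {h}.
Read '0': h→{e}; now {e}.
Read '0': e→{h}; now {h}.

{h}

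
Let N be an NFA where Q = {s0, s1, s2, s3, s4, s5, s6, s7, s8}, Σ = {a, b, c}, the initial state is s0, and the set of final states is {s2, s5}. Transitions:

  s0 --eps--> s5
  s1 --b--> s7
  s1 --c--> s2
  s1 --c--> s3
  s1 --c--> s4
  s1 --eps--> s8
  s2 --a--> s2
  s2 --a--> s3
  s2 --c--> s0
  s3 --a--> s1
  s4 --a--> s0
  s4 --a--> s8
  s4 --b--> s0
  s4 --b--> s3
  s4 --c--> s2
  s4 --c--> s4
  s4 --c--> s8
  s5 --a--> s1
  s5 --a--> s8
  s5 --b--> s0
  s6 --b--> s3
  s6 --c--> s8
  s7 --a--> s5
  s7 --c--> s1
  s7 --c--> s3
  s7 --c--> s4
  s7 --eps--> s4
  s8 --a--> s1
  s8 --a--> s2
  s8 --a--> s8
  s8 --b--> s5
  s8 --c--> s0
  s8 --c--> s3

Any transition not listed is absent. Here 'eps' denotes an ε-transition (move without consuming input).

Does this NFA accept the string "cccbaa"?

No

Start: ε-closure({s0}) = {s0, s5}.
Read 'c': {s0, s5} → ∅.
The set is empty and remains empty for the remaining 5 symbols.
The final set ∅ contains no accepting state.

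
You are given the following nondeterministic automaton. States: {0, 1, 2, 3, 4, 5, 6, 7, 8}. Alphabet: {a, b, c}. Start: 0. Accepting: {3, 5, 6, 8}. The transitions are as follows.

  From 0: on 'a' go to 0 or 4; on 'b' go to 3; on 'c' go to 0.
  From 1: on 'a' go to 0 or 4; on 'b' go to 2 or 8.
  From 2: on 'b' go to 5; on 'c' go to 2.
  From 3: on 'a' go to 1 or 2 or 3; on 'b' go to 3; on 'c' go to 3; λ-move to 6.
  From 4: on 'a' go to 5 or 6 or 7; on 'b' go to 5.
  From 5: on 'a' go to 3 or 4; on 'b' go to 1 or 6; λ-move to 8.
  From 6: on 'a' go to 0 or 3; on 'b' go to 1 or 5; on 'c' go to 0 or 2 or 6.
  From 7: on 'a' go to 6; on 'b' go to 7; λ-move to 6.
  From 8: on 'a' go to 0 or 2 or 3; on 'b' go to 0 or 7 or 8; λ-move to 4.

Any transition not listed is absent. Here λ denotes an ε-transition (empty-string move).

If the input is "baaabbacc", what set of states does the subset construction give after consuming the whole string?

{0, 2, 3, 6}

Start in {0}.
Read 'b': 0→{3}; union {3}; ε-closure = {3, 6}.
Read 'a': 3→{1, 2, 3}, 6→{0, 3}; union {0, 1, 2, 3}; ε-closure = {0, 1, 2, 3, 6}.
Read 'a': 0→{0, 4}, 1→{0, 4}, 2→∅, 3→{1, 2, 3}, 6→{0, 3}; union {0, 1, 2, 3, 4}; ε-closure = {0, 1, 2, 3, 4, 6}.
Read 'a': 0→{0, 4}, 1→{0, 4}, 2→∅, 3→{1, 2, 3}, 4→{5, 6, 7}, 6→{0, 3}; union {0, 1, 2, 3, 4, 5, 6, 7}; ε-closure = {0, 1, 2, 3, 4, 5, 6, 7, 8}.
Read 'b': 0→{3}, 1→{2, 8}, 2→{5}, 3→{3}, 4→{5}, 5→{1, 6}, 6→{1, 5}, 7→{7}, 8→{0, 7, 8}; union {0, 1, 2, 3, 5, 6, 7, 8}; ε-closure = {0, 1, 2, 3, 4, 5, 6, 7, 8}.
Read 'b': 0→{3}, 1→{2, 8}, 2→{5}, 3→{3}, 4→{5}, 5→{1, 6}, 6→{1, 5}, 7→{7}, 8→{0, 7, 8}; union {0, 1, 2, 3, 5, 6, 7, 8}; ε-closure = {0, 1, 2, 3, 4, 5, 6, 7, 8}.
Read 'a': 0→{0, 4}, 1→{0, 4}, 2→∅, 3→{1, 2, 3}, 4→{5, 6, 7}, 5→{3, 4}, 6→{0, 3}, 7→{6}, 8→{0, 2, 3}; union {0, 1, 2, 3, 4, 5, 6, 7}; ε-closure = {0, 1, 2, 3, 4, 5, 6, 7, 8}.
Read 'c': 0→{0}, 1→∅, 2→{2}, 3→{3}, 4→∅, 5→∅, 6→{0, 2, 6}, 7→∅, 8→∅; now {0, 2, 3, 6}.
Read 'c': 0→{0}, 2→{2}, 3→{3}, 6→{0, 2, 6}; now {0, 2, 3, 6}.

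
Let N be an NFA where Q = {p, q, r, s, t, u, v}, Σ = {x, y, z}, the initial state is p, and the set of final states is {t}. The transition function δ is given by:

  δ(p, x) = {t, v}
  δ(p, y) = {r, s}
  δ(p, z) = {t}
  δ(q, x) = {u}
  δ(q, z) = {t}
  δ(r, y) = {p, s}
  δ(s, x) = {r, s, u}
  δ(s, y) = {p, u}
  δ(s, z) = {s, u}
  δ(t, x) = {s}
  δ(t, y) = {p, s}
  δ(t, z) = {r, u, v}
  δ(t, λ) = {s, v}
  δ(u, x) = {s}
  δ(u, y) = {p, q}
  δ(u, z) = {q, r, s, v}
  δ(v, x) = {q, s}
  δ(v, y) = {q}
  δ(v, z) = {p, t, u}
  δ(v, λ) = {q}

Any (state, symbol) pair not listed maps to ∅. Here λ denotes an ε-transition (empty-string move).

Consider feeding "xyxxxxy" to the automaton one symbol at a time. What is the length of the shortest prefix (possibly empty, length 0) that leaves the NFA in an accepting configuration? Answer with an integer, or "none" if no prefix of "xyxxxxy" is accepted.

1

Start in {p}.
Read 'x': p→{t, v}; union {t, v}; ε-closure = {q, s, t, v}.
None of the earlier sets intersect F, but {q, s, t, v} does.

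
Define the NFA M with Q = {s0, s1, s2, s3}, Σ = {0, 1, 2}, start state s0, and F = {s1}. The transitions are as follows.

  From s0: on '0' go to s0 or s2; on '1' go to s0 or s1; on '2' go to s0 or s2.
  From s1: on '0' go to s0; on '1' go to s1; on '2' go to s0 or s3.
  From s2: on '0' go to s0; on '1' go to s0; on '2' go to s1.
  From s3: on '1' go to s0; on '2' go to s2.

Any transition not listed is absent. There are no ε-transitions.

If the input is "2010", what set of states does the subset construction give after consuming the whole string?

Start in {s0}.
Read '2': s0→{s0, s2}; now {s0, s2}.
Read '0': s0→{s0, s2}, s2→{s0}; now {s0, s2}.
Read '1': s0→{s0, s1}, s2→{s0}; now {s0, s1}.
Read '0': s0→{s0, s2}, s1→{s0}; now {s0, s2}.

{s0, s2}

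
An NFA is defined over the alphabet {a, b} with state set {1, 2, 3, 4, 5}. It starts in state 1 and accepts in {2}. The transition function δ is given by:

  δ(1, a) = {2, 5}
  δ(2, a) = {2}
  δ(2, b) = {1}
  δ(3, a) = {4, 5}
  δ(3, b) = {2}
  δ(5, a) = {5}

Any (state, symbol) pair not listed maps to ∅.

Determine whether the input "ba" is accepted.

No

Start in {1}.
Read 'b': 1→∅; now ∅.
The set is empty and remains empty for the remaining 1 symbol.
The final set ∅ contains no accepting state.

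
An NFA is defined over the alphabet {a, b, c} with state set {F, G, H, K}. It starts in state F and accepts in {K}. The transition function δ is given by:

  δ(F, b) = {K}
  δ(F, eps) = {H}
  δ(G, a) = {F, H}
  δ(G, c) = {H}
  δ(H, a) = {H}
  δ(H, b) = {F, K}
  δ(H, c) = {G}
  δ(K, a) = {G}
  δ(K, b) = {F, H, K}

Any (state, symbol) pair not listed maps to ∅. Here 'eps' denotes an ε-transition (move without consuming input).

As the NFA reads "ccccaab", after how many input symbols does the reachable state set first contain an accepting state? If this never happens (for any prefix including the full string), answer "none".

Start: ε-closure({F}) = {F, H}.
Read 'c': {F, H} → {G}.
Read 'c': {G} → {H}.
Read 'c': {H} → {G}.
Read 'c': {G} → {H}.
Read 'a': {H} → {H}.
Read 'a': {H} → {H}.
Read 'b': {H} → {F, H, K}.
None of the earlier sets intersect F, but {F, H, K} does.

7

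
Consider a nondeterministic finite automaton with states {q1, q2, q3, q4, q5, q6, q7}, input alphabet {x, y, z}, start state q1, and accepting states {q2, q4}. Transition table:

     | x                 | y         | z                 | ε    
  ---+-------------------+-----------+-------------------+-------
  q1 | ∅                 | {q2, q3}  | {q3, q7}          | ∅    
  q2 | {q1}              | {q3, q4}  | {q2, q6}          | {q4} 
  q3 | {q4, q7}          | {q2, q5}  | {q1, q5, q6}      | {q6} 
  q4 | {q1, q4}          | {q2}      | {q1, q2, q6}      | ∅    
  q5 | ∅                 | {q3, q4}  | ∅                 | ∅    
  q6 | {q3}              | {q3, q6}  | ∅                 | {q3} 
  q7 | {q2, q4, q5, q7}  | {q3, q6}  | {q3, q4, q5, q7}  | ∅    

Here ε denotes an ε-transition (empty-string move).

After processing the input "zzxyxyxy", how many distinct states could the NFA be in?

5

Start in {q1}.
Read 'z': {q1} → {q3, q6, q7}.
Read 'z': {q3, q6, q7} → {q1, q3, q4, q5, q6, q7}.
Read 'x': {q1, q3, q4, q5, q6, q7} → {q1, q2, q3, q4, q5, q6, q7}.
Read 'y': {q1, q2, q3, q4, q5, q6, q7} → {q2, q3, q4, q5, q6}.
Read 'x': {q2, q3, q4, q5, q6} → {q1, q3, q4, q6, q7}.
Read 'y': {q1, q3, q4, q6, q7} → {q2, q3, q4, q5, q6}.
Read 'x': {q2, q3, q4, q5, q6} → {q1, q3, q4, q6, q7}.
Read 'y': {q1, q3, q4, q6, q7} → {q2, q3, q4, q5, q6}.
That set has 5 states.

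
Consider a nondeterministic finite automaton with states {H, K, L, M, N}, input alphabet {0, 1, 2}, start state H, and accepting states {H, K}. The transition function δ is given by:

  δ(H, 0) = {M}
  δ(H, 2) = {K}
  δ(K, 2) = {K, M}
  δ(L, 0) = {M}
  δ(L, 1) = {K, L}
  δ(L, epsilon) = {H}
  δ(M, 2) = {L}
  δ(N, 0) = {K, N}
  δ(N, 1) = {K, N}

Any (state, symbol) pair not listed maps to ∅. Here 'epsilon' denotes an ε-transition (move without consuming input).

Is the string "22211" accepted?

Yes

Start in {H}.
Read '2': H→{K}; now {K}.
Read '2': K→{K, M}; now {K, M}.
Read '2': K→{K, M}, M→{L}; union {K, L, M}; ε-closure = {H, K, L, M}.
Read '1': H→∅, K→∅, L→{K, L}, M→∅; union {K, L}; ε-closure = {H, K, L}.
Read '1': H→∅, K→∅, L→{K, L}; union {K, L}; ε-closure = {H, K, L}.
The final set {H, K, L} contains the accepting states H, K.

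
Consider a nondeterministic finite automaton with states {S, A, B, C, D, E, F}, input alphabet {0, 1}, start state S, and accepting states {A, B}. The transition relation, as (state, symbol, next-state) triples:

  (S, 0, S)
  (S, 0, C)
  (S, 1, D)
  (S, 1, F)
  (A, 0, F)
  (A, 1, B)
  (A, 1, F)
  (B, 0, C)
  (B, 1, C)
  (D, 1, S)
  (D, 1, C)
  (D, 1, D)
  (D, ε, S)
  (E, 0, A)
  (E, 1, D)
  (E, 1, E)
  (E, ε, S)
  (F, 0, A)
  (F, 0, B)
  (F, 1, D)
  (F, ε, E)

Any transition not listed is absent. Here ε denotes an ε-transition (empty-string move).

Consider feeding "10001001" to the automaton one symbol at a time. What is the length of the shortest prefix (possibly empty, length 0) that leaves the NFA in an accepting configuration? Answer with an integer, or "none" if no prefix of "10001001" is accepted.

2

Start in {S}.
Read '1': S→{D, F}; union {D, F}; ε-closure = {S, D, E, F}.
Read '0': S→{S, C}, D→∅, E→{A}, F→{A, B}; now {S, A, B, C}.
None of the earlier sets intersect F, but {S, A, B, C} does.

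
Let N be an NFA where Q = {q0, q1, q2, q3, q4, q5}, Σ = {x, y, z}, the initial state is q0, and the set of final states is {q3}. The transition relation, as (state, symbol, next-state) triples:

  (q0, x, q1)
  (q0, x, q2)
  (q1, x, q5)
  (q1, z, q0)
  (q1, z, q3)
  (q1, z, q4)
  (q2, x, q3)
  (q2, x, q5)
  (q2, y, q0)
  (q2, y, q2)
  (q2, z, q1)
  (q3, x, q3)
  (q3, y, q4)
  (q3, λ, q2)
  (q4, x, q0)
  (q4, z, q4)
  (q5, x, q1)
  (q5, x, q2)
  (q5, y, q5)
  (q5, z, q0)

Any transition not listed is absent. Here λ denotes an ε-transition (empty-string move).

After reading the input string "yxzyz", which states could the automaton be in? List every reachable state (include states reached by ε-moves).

Start in {q0}.
Read 'y': q0→∅; now ∅.
The set is empty and remains empty for the remaining 4 symbols.

∅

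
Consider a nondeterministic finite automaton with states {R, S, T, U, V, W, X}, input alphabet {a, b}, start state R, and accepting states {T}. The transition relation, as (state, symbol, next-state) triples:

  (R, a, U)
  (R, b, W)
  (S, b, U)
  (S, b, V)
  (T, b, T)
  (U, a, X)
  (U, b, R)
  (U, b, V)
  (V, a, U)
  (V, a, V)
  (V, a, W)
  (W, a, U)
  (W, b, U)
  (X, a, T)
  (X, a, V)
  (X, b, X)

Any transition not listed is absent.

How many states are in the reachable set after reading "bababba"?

3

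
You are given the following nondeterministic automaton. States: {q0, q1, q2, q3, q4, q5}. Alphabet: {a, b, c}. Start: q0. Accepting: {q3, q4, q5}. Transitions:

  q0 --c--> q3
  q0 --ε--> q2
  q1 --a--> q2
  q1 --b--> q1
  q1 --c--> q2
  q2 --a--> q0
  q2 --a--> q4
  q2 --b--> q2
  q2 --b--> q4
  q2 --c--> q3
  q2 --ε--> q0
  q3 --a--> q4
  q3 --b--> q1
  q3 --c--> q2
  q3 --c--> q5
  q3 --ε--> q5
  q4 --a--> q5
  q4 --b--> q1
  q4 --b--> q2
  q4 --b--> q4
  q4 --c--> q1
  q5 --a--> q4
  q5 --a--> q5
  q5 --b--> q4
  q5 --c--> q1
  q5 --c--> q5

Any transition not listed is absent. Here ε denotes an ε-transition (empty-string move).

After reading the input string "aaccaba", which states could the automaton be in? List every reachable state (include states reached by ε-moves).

{q0, q2, q4, q5}

Start: ε-closure({q0}) = {q0, q2}.
Read 'a': {q0, q2} → {q0, q2, q4}.
Read 'a': {q0, q2, q4} → {q0, q2, q4, q5}.
Read 'c': {q0, q2, q4, q5} → {q1, q3, q5}.
Read 'c': {q1, q3, q5} → {q0, q1, q2, q5}.
Read 'a': {q0, q1, q2, q5} → {q0, q2, q4, q5}.
Read 'b': {q0, q2, q4, q5} → {q0, q1, q2, q4}.
Read 'a': {q0, q1, q2, q4} → {q0, q2, q4, q5}.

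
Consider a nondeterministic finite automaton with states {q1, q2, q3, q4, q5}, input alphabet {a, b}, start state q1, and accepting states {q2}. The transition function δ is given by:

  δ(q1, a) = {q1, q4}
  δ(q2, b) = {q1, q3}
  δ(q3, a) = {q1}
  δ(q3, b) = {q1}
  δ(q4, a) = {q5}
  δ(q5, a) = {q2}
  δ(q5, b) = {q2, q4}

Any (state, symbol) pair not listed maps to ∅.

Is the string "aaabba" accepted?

No

Start in {q1}.
Read 'a': {q1} → {q1, q4}.
Read 'a': {q1, q4} → {q1, q4, q5}.
Read 'a': {q1, q4, q5} → {q1, q2, q4, q5}.
Read 'b': {q1, q2, q4, q5} → {q1, q2, q3, q4}.
Read 'b': {q1, q2, q3, q4} → {q1, q3}.
Read 'a': {q1, q3} → {q1, q4}.
The final set {q1, q4} contains no accepting state.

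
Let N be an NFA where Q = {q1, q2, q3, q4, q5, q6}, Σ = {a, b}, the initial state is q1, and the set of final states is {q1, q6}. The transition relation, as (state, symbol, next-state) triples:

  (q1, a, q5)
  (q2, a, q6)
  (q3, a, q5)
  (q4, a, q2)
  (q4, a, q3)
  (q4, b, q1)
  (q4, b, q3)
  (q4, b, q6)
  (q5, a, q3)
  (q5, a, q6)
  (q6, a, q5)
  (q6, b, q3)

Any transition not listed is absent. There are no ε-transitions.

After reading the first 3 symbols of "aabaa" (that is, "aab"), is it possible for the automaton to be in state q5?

No

Start in {q1}.
Read 'a': {q1} → {q5}.
Read 'a': {q5} → {q3, q6}.
Read 'b': {q3, q6} → {q3}.
State q5 is not in {q3}.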